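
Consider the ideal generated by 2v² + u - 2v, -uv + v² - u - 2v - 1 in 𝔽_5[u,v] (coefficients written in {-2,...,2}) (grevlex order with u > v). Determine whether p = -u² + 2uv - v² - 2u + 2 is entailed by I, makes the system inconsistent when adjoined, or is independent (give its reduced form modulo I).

First compute the reduced Gröbner basis of I by Buchberger's algorithm.
f_1 = 2v² + u - 2v, LT = v².
f_2 = -uv + v² - u - 2v - 1, LT = uv.

S(f_1,f_2): lcm = uv². S = v³ - 2u² - 2uv - 2v² - v.
  reduce S modulo (f_1, f_2):
  remainder -2u² - 2u - 2v ≠ 0; add h_3 = -2u² - 2u - 2v to the basis.

The other S-polynomials (S(f_1,h_3), S(f_2,h_3)) all reduce to 0 modulo the current basis, so we have a Gröbner basis.
Inter-reduce: drop elements whose leading term is divisible by another's, tail-reduce, and make monic.
Reduced Gröbner basis: {u² + u + v, uv - u + v + 1, v² - 2u - v}.
Label its elements g_1 = u² + u + v, g_2 = uv - u + v + 1, g_3 = v² - 2u - v.

Reduce p = -u² + 2uv - v² - 2u + 2 modulo G:
  leading term u²: subtract (-1)·g_1 from -u² + 2uv - v² - 2u + 2 → 2uv - v² - u + v + 2
  leading term uv: subtract (2)·g_2 from 2uv - v² - u + v + 2 → -v² + u - v
  leading term v²: subtract (-1)·g_3 from -v² + u - v → -u - 2v
  leading term u: no divisor's leading term divides it; move -u to the remainder.
  leading term v: no divisor's leading term divides it; move -2v to the remainder.
  normal form = -u - 2v.
The normal form is nonzero, so p ∉ I. Since p minus its normal form lies in I, I + (p) = I + (r) where r = -u - 2v; decide whether this ideal is the whole ring.
Run Buchberger on G together with r (pairs among the g_i already reduce to 0 since G is a Gröbner basis):
g_1 = u² + u + v, LT = u².
g_2 = uv - u + v + 1, LT = uv.
g_3 = v² - 2u - v, LT = v².
r = -u - 2v, LT = u.

S(g_1,r): lcm = u². S = -2uv + u + v.
  reduce S modulo (g_1, g_2, g_3, r):
  remainder 2 ≠ 0; add m_5 = 2 to the basis.

The other S-polynomials (S(g_1,g_2), S(g_1,g_3), S(g_2,g_3), S(g_2,r), S(g_3,r), S(g_1,m_5), S(g_2,m_5), S(g_3,m_5), S(r,m_5)) all reduce to 0 modulo the current basis, so we have a Gröbner basis.
Inter-reduce: drop elements whose leading term is divisible by another's, tail-reduce, and make monic.
Reduced Gröbner basis: {1}.
The reduced Gröbner basis of I + (p) is {1}: the ideal is the whole ring, so the enlarged system has no common solution — adjoining p is inconsistent.

The remainder on division by a Gröbner basis is unique — it is the normal form.

Adjoining -u² + 2uv - v² - 2u + 2 makes the ideal the whole ring: the system is inconsistent.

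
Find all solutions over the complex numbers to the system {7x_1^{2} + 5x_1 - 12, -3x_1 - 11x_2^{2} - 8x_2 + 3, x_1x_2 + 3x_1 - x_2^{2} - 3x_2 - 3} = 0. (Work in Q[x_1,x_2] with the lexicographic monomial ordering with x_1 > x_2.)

Compute a lex Gröbner basis by Buchberger's algorithm.
f_1 = 7x_1^{2} + 5x_1 - 12, LT = x_1^{2}.
f_2 = -3x_1 - 11x_2^{2} - 8x_2 + 3, LT = x_1.
f_3 = x_1x_2 + 3x_1 - x_2^{2} - 3x_2 - 3, LT = x_1x_2.

S(f_1,f_2): lcm = x_1^{2}. S = -\tfrac{11}{3}x_1x_2^{2} - \tfrac{8}{3}x_1x_2 + \tfrac{12}{7}x_1 - \tfrac{12}{7}.
  leading term x_1x_2^{2}: subtract (\tfrac{11}{9}x_2^{2})·f_2 from -\tfrac{11}{3}x_1x_2^{2} - \tfrac{8}{3}x_1x_2 + \tfrac{12}{7}x_1 - \tfrac{12}{7} → -\tfrac{8}{3}x_1x_2 + \tfrac{12}{7}x_1 + \tfrac{121}{9}x_2^{4} + \tfrac{88}{9}x_2^{3} - \tfrac{11}{3}x_2^{2} - \tfrac{12}{7}
  leading term x_1x_2: subtract (\tfrac{8}{9}x_2)·f_2 from -\tfrac{8}{3}x_1x_2 + \tfrac{12}{7}x_1 + \tfrac{121}{9}x_2^{4} + \tfrac{88}{9}x_2^{3} - \tfrac{11}{3}x_2^{2} - \tfrac{12}{7} → \tfrac{12}{7}x_1 + \tfrac{121}{9}x_2^{4} + \tfrac{176}{9}x_2^{3} + \tfrac{31}{9}x_2^{2} - \tfrac{8}{3}x_2 - \tfrac{12}{7}
  leading term x_1: subtract (-\tfrac{4}{7})·f_2 from \tfrac{12}{7}x_1 + \tfrac{121}{9}x_2^{4} + \tfrac{176}{9}x_2^{3} + \tfrac{31}{9}x_2^{2} - \tfrac{8}{3}x_2 - \tfrac{12}{7} → \tfrac{121}{9}x_2^{4} + \tfrac{176}{9}x_2^{3} - \tfrac{179}{63}x_2^{2} - \tfrac{152}{21}x_2
  leading term x_2^{4}: no divisor's leading term divides it; move \tfrac{121}{9}x_2^{4} to the remainder.
  leading term x_2^{3}: no divisor's leading term divides it; move \tfrac{176}{9}x_2^{3} to the remainder.
  leading term x_2^{2}: no divisor's leading term divides it; move -\tfrac{179}{63}x_2^{2} to the remainder.
  leading term x_2: no divisor's leading term divides it; move -\tfrac{152}{21}x_2 to the remainder.
  remainder \tfrac{121}{9}x_2^{4} + \tfrac{176}{9}x_2^{3} - \tfrac{179}{63}x_2^{2} - \tfrac{152}{21}x_2 ≠ 0; add h_4 = \tfrac{121}{9}x_2^{4} + \tfrac{176}{9}x_2^{3} - \tfrac{179}{63}x_2^{2} - \tfrac{152}{21}x_2 to the basis.

S(f_1,f_3): lcm = x_1^{2}x_2. S = -3x_1^{2} + x_1x_2^{2} + \tfrac{26}{7}x_1x_2 + 3x_1 - \tfrac{12}{7}x_2.
  leading term x_1^{2}: subtract (-\tfrac{3}{7})·f_1 from -3x_1^{2} + x_1x_2^{2} + \tfrac{26}{7}x_1x_2 + 3x_1 - \tfrac{12}{7}x_2 → x_1x_2^{2} + \tfrac{26}{7}x_1x_2 + \tfrac{36}{7}x_1 - \tfrac{12}{7}x_2 - \tfrac{36}{7}
  leading term x_1x_2^{2}: subtract (-\tfrac{1}{3}x_2^{2})·f_2 from x_1x_2^{2} + \tfrac{26}{7}x_1x_2 + \tfrac{36}{7}x_1 - \tfrac{12}{7}x_2 - \tfrac{36}{7} → \tfrac{26}{7}x_1x_2 + \tfrac{36}{7}x_1 - \tfrac{11}{3}x_2^{4} - \tfrac{8}{3}x_2^{3} + x_2^{2} - \tfrac{12}{7}x_2 - \tfrac{36}{7}
  leading term x_1x_2: subtract (-\tfrac{26}{21}x_2)·f_2 from \tfrac{26}{7}x_1x_2 + \tfrac{36}{7}x_1 - \tfrac{11}{3}x_2^{4} - \tfrac{8}{3}x_2^{3} + x_2^{2} - \tfrac{12}{7}x_2 - \tfrac{36}{7} → \tfrac{36}{7}x_1 - \tfrac{11}{3}x_2^{4} - \tfrac{114}{7}x_2^{3} - \tfrac{187}{21}x_2^{2} + 2x_2 - \tfrac{36}{7}
  leading term x_1: subtract (-\tfrac{12}{7})·f_2 from \tfrac{36}{7}x_1 - \tfrac{11}{3}x_2^{4} - \tfrac{114}{7}x_2^{3} - \tfrac{187}{21}x_2^{2} + 2x_2 - \tfrac{36}{7} → -\tfrac{11}{3}x_2^{4} - \tfrac{114}{7}x_2^{3} - \tfrac{583}{21}x_2^{2} - \tfrac{82}{7}x_2
  leading term x_2^{4}: subtract (-\tfrac{3}{11})·h_4 from -\tfrac{11}{3}x_2^{4} - \tfrac{114}{7}x_2^{3} - \tfrac{583}{21}x_2^{2} - \tfrac{82}{7}x_2 → -\tfrac{230}{21}x_2^{3} - \tfrac{6592}{231}x_2^{2} - \tfrac{1054}{77}x_2
  leading term x_2^{3}: no divisor's leading term divides it; move -\tfrac{230}{21}x_2^{3} to the remainder.
  leading term x_2^{2}: no divisor's leading term divides it; move -\tfrac{6592}{231}x_2^{2} to the remainder.
  leading term x_2: no divisor's leading term divides it; move -\tfrac{1054}{77}x_2 to the remainder.
  remainder -\tfrac{230}{21}x_2^{3} - \tfrac{6592}{231}x_2^{2} - \tfrac{1054}{77}x_2 ≠ 0; add h_5 = -\tfrac{230}{21}x_2^{3} - \tfrac{6592}{231}x_2^{2} - \tfrac{1054}{77}x_2 to the basis.

S(f_2,f_3): lcm = x_1x_2. S = -3x_1 + \tfrac{11}{3}x_2^{3} + \tfrac{11}{3}x_2^{2} + 2x_2 + 3.
  leading term x_1: subtract (1)·f_2 from -3x_1 + \tfrac{11}{3}x_2^{3} + \tfrac{11}{3}x_2^{2} + 2x_2 + 3 → \tfrac{11}{3}x_2^{3} + \tfrac{44}{3}x_2^{2} + 10x_2
  leading term x_2^{3}: subtract (-\tfrac{77}{230})·h_5 from \tfrac{11}{3}x_2^{3} + \tfrac{44}{3}x_2^{2} + 10x_2 → \tfrac{588}{115}x_2^{2} + \tfrac{623}{115}x_2
  leading term x_2^{2}: no divisor's leading term divides it; move \tfrac{588}{115}x_2^{2} to the remainder.
  leading term x_2: no divisor's leading term divides it; move \tfrac{623}{115}x_2 to the remainder.
  remainder \tfrac{588}{115}x_2^{2} + \tfrac{623}{115}x_2 ≠ 0; add h_6 = \tfrac{588}{115}x_2^{2} + \tfrac{623}{115}x_2 to the basis.

S(f_3,h_4): lcm = x_1x_2^{4}. S = \tfrac{17}{11}x_1x_2^{3} + \tfrac{179}{847}x_1x_2^{2} + \tfrac{456}{847}x_1x_2 - x_2^{5} - 3x_2^{4} - 3x_2^{3}.
  leading term x_1x_2^{3}: subtract (-\tfrac{17}{33}x_2^{3})·f_2 from \tfrac{17}{11}x_1x_2^{3} + \tfrac{179}{847}x_1x_2^{2} + \tfrac{456}{847}x_1x_2 - x_2^{5} - 3x_2^{4} - 3x_2^{3} → \tfrac{179}{847}x_1x_2^{2} + \tfrac{456}{847}x_1x_2 - \tfrac{20}{3}x_2^{5} - \tfrac{235}{33}x_2^{4} - \tfrac{16}{11}x_2^{3}
  leading term x_1x_2^{2}: subtract (-\tfrac{179}{2541}x_2^{2})·f_2 from \tfrac{179}{847}x_1x_2^{2} + \tfrac{456}{847}x_1x_2 - \tfrac{20}{3}x_2^{5} - \tfrac{235}{33}x_2^{4} - \tfrac{16}{11}x_2^{3} → \tfrac{456}{847}x_1x_2 - \tfrac{20}{3}x_2^{5} - \tfrac{608}{77}x_2^{4} - \tfrac{5128}{2541}x_2^{3} + \tfrac{179}{847}x_2^{2}
  leading term x_1x_2: subtract (-\tfrac{152}{847}x_2)·f_2 from \tfrac{456}{847}x_1x_2 - \tfrac{20}{3}x_2^{5} - \tfrac{608}{77}x_2^{4} - \tfrac{5128}{2541}x_2^{3} + \tfrac{179}{847}x_2^{2} → -\tfrac{20}{3}x_2^{5} - \tfrac{608}{77}x_2^{4} - \tfrac{10144}{2541}x_2^{3} - \tfrac{1037}{847}x_2^{2} + \tfrac{456}{847}x_2
  leading term x_2^{5}: subtract (-\tfrac{60}{121}x_2)·h_4 from -\tfrac{20}{3}x_2^{5} - \tfrac{608}{77}x_2^{4} - \tfrac{10144}{2541}x_2^{3} - \tfrac{1037}{847}x_2^{2} + \tfrac{456}{847}x_2 → \tfrac{416}{231}x_2^{4} - \tfrac{13724}{2541}x_2^{3} - \tfrac{4077}{847}x_2^{2} + \tfrac{456}{847}x_2
  leading term x_2^{4}: subtract (\tfrac{1248}{9317})·h_4 from \tfrac{416}{231}x_2^{4} - \tfrac{13724}{2541}x_2^{3} - \tfrac{4077}{847}x_2^{2} + \tfrac{456}{847}x_2 → -\tfrac{20380}{2541}x_2^{3} - \tfrac{867323}{195657}x_2^{2} + \tfrac{98344}{65219}x_2
  leading term x_2^{3}: subtract (\tfrac{2038}{2783})·h_5 from -\tfrac{20380}{2541}x_2^{3} - \tfrac{867323}{195657}x_2^{2} + \tfrac{98344}{65219}x_2 → \tfrac{24697681}{1500037}x_2^{2} + \tfrac{17298276}{1500037}x_2
  leading term x_2^{2}: subtract (\tfrac{123488405}{38348772})·h_6 from \tfrac{24697681}{1500037}x_2^{2} + \tfrac{17298276}{1500037}x_2 → -\tfrac{32392975}{5478396}x_2
  leading term x_2: no divisor's leading term divides it; move -\tfrac{32392975}{5478396}x_2 to the remainder.
  remainder -\tfrac{32392975}{5478396}x_2 ≠ 0; add h_7 = -\tfrac{32392975}{5478396}x_2 to the basis.

The other S-polynomials (S(f_1,h_4), S(f_2,h_4), S(f_1,h_5), S(f_2,h_5), S(f_3,h_5), S(h_4,h_5), S(f_1,h_6), S(f_2,h_6), S(f_3,h_6), S(h_4,h_6), S(h_5,h_6), S(f_1,h_7), S(f_2,h_7), S(f_3,h_7), S(h_4,h_7), S(h_5,h_7), S(h_6,h_7)) all reduce to 0 modulo the current basis, so we have a Gröbner basis.
Inter-reduce: drop elements whose leading term is divisible by another's, tail-reduce, and make monic.
Reduced Gröbner basis: {x_1 - 1, x_2}.

A lex Gröbner basis eliminates variables successively. Here x_2 depends only on x_2, with roots {0}; lifting each root through the earlier basis elements recovers the full solutions.
  x_2 = 0: the earlier basis element becomes x_1 - 1 = 0, giving x_1 = 1 — point (1, 0).
Each listed point satisfies every original equation (direct substitution).

{(1, 0)}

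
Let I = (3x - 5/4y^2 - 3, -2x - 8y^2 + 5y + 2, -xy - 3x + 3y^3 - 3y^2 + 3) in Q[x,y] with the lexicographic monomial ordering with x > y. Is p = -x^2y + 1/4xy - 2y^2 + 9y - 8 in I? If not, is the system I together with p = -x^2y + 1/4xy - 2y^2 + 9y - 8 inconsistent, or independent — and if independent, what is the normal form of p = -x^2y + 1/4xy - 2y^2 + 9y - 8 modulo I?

First compute the reduced Gröbner basis of I by Buchberger's algorithm.
f_1 = 3x - 5/4y^2 - 3, LT = x.
f_2 = -2x - 8y^2 + 5y + 2, LT = x.
f_3 = -xy - 3x + 3y^3 - 3y^2 + 3, LT = xy.

S(f_1,f_2): lcm = x. S = -53/12y^2 + 5/2y.
  reduce S modulo (f_1, f_2, f_3):
  remainder -53/12y^2 + 5/2y ≠ 0; add h_4 = -53/12y^2 + 5/2y to the basis.

S(f_1,f_3): lcm = xy. S = -3x + 31/12y^3 - 3y^2 - y + 3.
  reduce S modulo (f_1, f_2, f_3, h_4):
  remainder -14483/5618y ≠ 0; add h_5 = -14483/5618y to the basis.

The other S-polynomials (S(f_2,f_3), S(f_1,h_4), S(f_2,h_4), S(f_3,h_4), S(f_1,h_5), S(f_2,h_5), S(f_3,h_5), S(h_4,h_5)) all reduce to 0 modulo the current basis, so we have a Gröbner basis.
Inter-reduce: drop elements whose leading term is divisible by another's, tail-reduce, and make monic.
Reduced Gröbner basis: {x - 1, y}.
Label its elements g_1 = x - 1, g_2 = y.

Reduce p = -x^2y + 1/4xy - 2y^2 + 9y - 8 modulo G:
  leading term x^2y: subtract (-xy)·g_1 from -x^2y + 1/4xy - 2y^2 + 9y - 8 → -3/4xy - 2y^2 + 9y - 8
  leading term xy: subtract (-3/4y)·g_1 from -3/4xy - 2y^2 + 9y - 8 → -2y^2 + 33/4y - 8
  leading term y^2: subtract (-2y)·g_2 from -2y^2 + 33/4y - 8 → 33/4y - 8
  leading term y: subtract (33/4)·g_2 from 33/4y - 8 → -8
  leading term 1: no divisor's leading term divides it; move -8 to the remainder.
  normal form = -8.
The normal form is nonzero, so p ∉ I. Since p minus its normal form lies in I, I + (p) = I + (r) where r = -8; decide whether this ideal is the whole ring.
Here r = -8 is a nonzero constant, hence a unit: 1 ∈ I + (p), the Gröbner basis of I + (p) is {1}, and the enlarged system has no common solution — adjoining p is inconsistent.

The remainder on division by a Gröbner basis is unique — it is the normal form.

Adjoining -x^2y + 1/4xy - 2y^2 + 9y - 8 makes the ideal the whole ring: the system is inconsistent.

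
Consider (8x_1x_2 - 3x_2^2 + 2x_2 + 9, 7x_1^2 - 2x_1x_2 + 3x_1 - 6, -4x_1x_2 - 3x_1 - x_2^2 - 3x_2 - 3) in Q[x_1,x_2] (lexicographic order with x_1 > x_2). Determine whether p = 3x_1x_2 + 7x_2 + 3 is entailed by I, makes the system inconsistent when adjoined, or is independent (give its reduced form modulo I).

First compute the reduced Gröbner basis of I by Buchberger's algorithm.
f_1 = 8x_1x_2 - 3x_2^2 + 2x_2 + 9, LT = x_1x_2.
f_2 = 7x_1^2 - 2x_1x_2 + 3x_1 - 6, LT = x_1^2.
f_3 = -4x_1x_2 - 3x_1 - x_2^2 - 3x_2 - 3, LT = x_1x_2.

S(f_1,f_2): lcm = x_1^2x_2. S = -5/56x_1x_2^2 - 5/28x_1x_2 + 9/8x_1 + 6/7x_2.
  leading term x_1x_2^2: subtract (-5/448x_2)·f_1 from -5/56x_1x_2^2 - 5/28x_1x_2 + 9/8x_1 + 6/7x_2 → -5/28x_1x_2 + 9/8x_1 - 15/448x_2^3 + 5/224x_2^2 + 429/448x_2
  leading term x_1x_2: subtract (-5/224)·f_1 from -5/28x_1x_2 + 9/8x_1 - 15/448x_2^3 + 5/224x_2^2 + 429/448x_2 → 9/8x_1 - 15/448x_2^3 - 5/112x_2^2 + 449/448x_2 + 45/224
  leading term x_1: no divisor's leading term divides it; move 9/8x_1 to the remainder.
  leading term x_2^3: no divisor's leading term divides it; move -15/448x_2^3 to the remainder.
  leading term x_2^2: no divisor's leading term divides it; move -5/112x_2^2 to the remainder.
  leading term x_2: no divisor's leading term divides it; move 449/448x_2 to the remainder.
  leading term 1: no divisor's leading term divides it; move 45/224 to the remainder.
  remainder 9/8x_1 - 15/448x_2^3 - 5/112x_2^2 + 449/448x_2 + 45/224 ≠ 0; add h_4 = 9/8x_1 - 15/448x_2^3 - 5/112x_2^2 + 449/448x_2 + 45/224 to the basis.

S(f_1,f_3): lcm = x_1x_2. S = -3/4x_1 - 5/8x_2^2 - 1/2x_2 + 3/8.
  leading term x_1: subtract (-2/3)·h_4 from -3/4x_1 - 5/8x_2^2 - 1/2x_2 + 3/8 → -5/224x_2^3 - 55/84x_2^2 + 113/672x_2 + 57/112
  leading term x_2^3: no divisor's leading term divides it; move -5/224x_2^3 to the remainder.
  leading term x_2^2: no divisor's leading term divides it; move -55/84x_2^2 to the remainder.
  leading term x_2: no divisor's leading term divides it; move 113/672x_2 to the remainder.
  leading term 1: no divisor's leading term divides it; move 57/112 to the remainder.
  remainder -5/224x_2^3 - 55/84x_2^2 + 113/672x_2 + 57/112 ≠ 0; add h_5 = -5/224x_2^3 - 55/84x_2^2 + 113/672x_2 + 57/112 to the basis.

S(f_2,f_3): lcm = x_1^2x_2. S = -3/4x_1^2 - 15/28x_1x_2^2 - 9/28x_1x_2 - 3/4x_1 - 6/7x_2.
  leading term x_1^2: subtract (-3/28)·f_2 from -3/4x_1^2 - 15/28x_1x_2^2 - 9/28x_1x_2 - 3/4x_1 - 6/7x_2 → -15/28x_1x_2^2 - 15/28x_1x_2 - 3/7x_1 - 6/7x_2 - 9/14
  leading term x_1x_2^2: subtract (-15/224x_2)·f_1 from -15/28x_1x_2^2 - 15/28x_1x_2 - 3/7x_1 - 6/7x_2 - 9/14 → -15/28x_1x_2 - 3/7x_1 - 45/224x_2^3 + 15/112x_2^2 - 57/224x_2 - 9/14
  leading term x_1x_2: subtract (-15/224)·f_1 from -15/28x_1x_2 - 3/7x_1 - 45/224x_2^3 + 15/112x_2^2 - 57/224x_2 - 9/14 → -3/7x_1 - 45/224x_2^3 - 15/224x_2^2 - 27/224x_2 - 9/224
  leading term x_1: subtract (-8/21)·h_4 from -3/7x_1 - 45/224x_2^3 - 15/224x_2^2 - 27/224x_2 - 9/224 → -335/1568x_2^3 - 395/4704x_2^2 + 1229/4704x_2 + 57/1568
  leading term x_2^3: subtract (67/7)·h_5 from -335/1568x_2^3 - 395/4704x_2^2 + 1229/4704x_2 + 57/1568 → 1385/224x_2^2 - 151/112x_2 - 1083/224
  leading term x_2^2: no divisor's leading term divides it; move 1385/224x_2^2 to the remainder.
  leading term x_2: no divisor's leading term divides it; move -151/112x_2 to the remainder.
  leading term 1: no divisor's leading term divides it; move -1083/224 to the remainder.
  remainder 1385/224x_2^2 - 151/112x_2 - 1083/224 ≠ 0; add h_6 = 1385/224x_2^2 - 151/112x_2 - 1083/224 to the basis.

S(f_1,h_4): lcm = x_1x_2. S = 5/168x_2^4 + 5/126x_2^3 - 319/252x_2^2 + 1/14x_2 + 9/8.
  leading term x_2^4: subtract (-4/3x_2)·h_5 from 5/168x_2^4 + 5/126x_2^3 - 319/252x_2^2 + 1/14x_2 + 9/8 → -5/6x_2^3 - 25/24x_2^2 + 3/4x_2 + 9/8
  leading term x_2^3: subtract (112/3)·h_5 from -5/6x_2^3 - 25/24x_2^2 + 3/4x_2 + 9/8 → 1685/72x_2^2 - 199/36x_2 - 143/8
  leading term x_2^2: subtract (9436/2493)·h_6 from 1685/72x_2^2 - 199/36x_2 - 143/8 → -353/831x_2 + 353/831
  leading term x_2: no divisor's leading term divides it; move -353/831x_2 to the remainder.
  leading term 1: no divisor's leading term divides it; move 353/831 to the remainder.
  remainder -353/831x_2 + 353/831 ≠ 0; add h_7 = -353/831x_2 + 353/831 to the basis.

The other S-polynomials (S(f_2,h_4), S(f_3,h_4), S(f_1,h_5), S(f_2,h_5), S(f_3,h_5), S(h_4,h_5), S(f_1,h_6), S(f_2,h_6), S(f_3,h_6), S(h_4,h_6), S(h_5,h_6), S(f_1,h_7), S(f_2,h_7), S(f_3,h_7), S(h_4,h_7), S(h_5,h_7), S(h_6,h_7)) all reduce to 0 modulo the current basis, so we have a Gröbner basis.
Inter-reduce: drop elements whose leading term is divisible by another's, tail-reduce, and make monic.
Reduced Gröbner basis: {x_1 + 1, x_2 - 1}.
Label its elements g_1 = x_1 + 1, g_2 = x_2 - 1.

Reduce p = 3x_1x_2 + 7x_2 + 3 modulo G:
  leading term x_1x_2: subtract (3x_2)·g_1 from 3x_1x_2 + 7x_2 + 3 → 4x_2 + 3
  leading term x_2: subtract (4)·g_2 from 4x_2 + 3 → 7
  leading term 1: no divisor's leading term divides it; move 7 to the remainder.
  normal form = 7.
The normal form is nonzero, so p ∉ I. Since p minus its normal form lies in I, I + (p) = I + (r) where r = 7; decide whether this ideal is the whole ring.
Here r = 7 is a nonzero constant, hence a unit: 1 ∈ I + (p), the Gröbner basis of I + (p) is {1}, and the enlarged system has no common solution — adjoining p is inconsistent.

Adjoining 3x_1x_2 + 7x_2 + 3 makes the ideal the whole ring: the system is inconsistent.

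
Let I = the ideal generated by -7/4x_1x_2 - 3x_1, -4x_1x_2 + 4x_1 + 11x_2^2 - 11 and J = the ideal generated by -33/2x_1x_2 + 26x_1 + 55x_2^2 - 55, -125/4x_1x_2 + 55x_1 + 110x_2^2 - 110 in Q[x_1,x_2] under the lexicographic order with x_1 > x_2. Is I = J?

Yes, the ideals are equal.

Two ideals are equal iff their reduced Gröbner bases coincide (the reduced basis is unique for a fixed ordering).
Buchberger on the first generating set:
f_1 = -7/4x_1x_2 - 3x_1, LT = x_1x_2.
f_2 = -4x_1x_2 + 4x_1 + 11x_2^2 - 11, LT = x_1x_2.

S(f_1,f_2): lcm = x_1x_2. S = 19/7x_1 + 11/4x_2^2 - 11/4.
  reduce S modulo (f_1, f_2):
  remainder 19/7x_1 + 11/4x_2^2 - 11/4 ≠ 0; add g_3 = 19/7x_1 + 11/4x_2^2 - 11/4 to the basis.

S(f_1,g_3): lcm = x_1x_2. S = 12/7x_1 - 77/76x_2^3 + 77/76x_2.
  reduce S modulo (f_1, f_2, g_3):
  remainder -77/76x_2^3 - 33/19x_2^2 + 77/76x_2 + 33/19 ≠ 0; add g_4 = -77/76x_2^3 - 33/19x_2^2 + 77/76x_2 + 33/19 to the basis.

The other S-polynomials (S(f_2,g_3), S(f_1,g_4), S(f_2,g_4), S(g_3,g_4)) all reduce to 0 modulo the current basis, so we have a Gröbner basis.
Inter-reduce: drop elements whose leading term is divisible by another's, tail-reduce, and make monic.
Reduced Gröbner basis: {x_1 + 77/76x_2^2 - 77/76, x_2^3 + 12/7x_2^2 - x_2 - 12/7}.

Buchberger on the second generating set:
h_1 = -33/2x_1x_2 + 26x_1 + 55x_2^2 - 55, LT = x_1x_2.
h_2 = -125/4x_1x_2 + 55x_1 + 110x_2^2 - 110, LT = x_1x_2.

S(h_1,h_2): lcm = x_1x_2. S = 152/825x_1 + 14/75x_2^2 - 14/75.
  reduce S modulo (h_1, h_2):
  remainder 152/825x_1 + 14/75x_2^2 - 14/75 ≠ 0; add k_3 = 152/825x_1 + 14/75x_2^2 - 14/75 to the basis.

S(h_1,k_3): lcm = x_1x_2. S = -52/33x_1 - 77/76x_2^3 - 10/3x_2^2 + 77/76x_2 + 10/3.
  reduce S modulo (h_1, h_2, k_3):
  remainder -77/76x_2^3 - 33/19x_2^2 + 77/76x_2 + 33/19 ≠ 0; add k_4 = -77/76x_2^3 - 33/19x_2^2 + 77/76x_2 + 33/19 to the basis.

The other S-polynomials (S(h_2,k_3), S(h_1,k_4), S(h_2,k_4), S(k_3,k_4)) all reduce to 0 modulo the current basis, so we have a Gröbner basis.
Inter-reduce: drop elements whose leading term is divisible by another's, tail-reduce, and make monic.
Reduced Gröbner basis: {x_1 + 77/76x_2^2 - 77/76, x_2^3 + 12/7x_2^2 - x_2 - 12/7}.

The two bases agree; hence the ideals are identical.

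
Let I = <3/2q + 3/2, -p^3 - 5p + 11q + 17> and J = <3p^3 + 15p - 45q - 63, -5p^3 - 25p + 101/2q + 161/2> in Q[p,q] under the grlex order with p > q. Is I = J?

Yes, the ideals are equal.

Equality of ideals is decidable: compute both reduced Gröbner bases (unique for the ordering) and check whether they agree.
Buchberger on the first generating set:
f_1 = 3/2q + 3/2, LT = q.
f_2 = -p^3 - 5p + 11q + 17, LT = p^3.

The S-polynomials (S(f_1,f_2)) all reduce to 0 modulo the current basis, so we have a Gröbner basis.
Inter-reduce: drop elements whose leading term is divisible by another's, tail-reduce, and make monic.
Reduced Gröbner basis: {p^3 + 5p - 6, q + 1}.

Buchberger on the second generating set:
h_1 = 3p^3 + 15p - 45q - 63, LT = p^3.
h_2 = -5p^3 - 25p + 101/2q + 161/2, LT = p^3.

S(h_1,h_2): lcm = p^3. S = -49/10q - 49/10.
  leading term q: no divisor's leading term divides it; move -49/10q to the remainder.
  leading term 1: no divisor's leading term divides it; move -49/10 to the remainder.
  remainder -49/10q - 49/10 ≠ 0; add k_3 = -49/10q - 49/10 to the basis.

The other S-polynomials (S(h_1,k_3), S(h_2,k_3)) all reduce to 0 modulo the current basis, so we have a Gröbner basis.
Inter-reduce: drop elements whose leading term is divisible by another's, tail-reduce, and make monic.
Reduced Gröbner basis: {p^3 + 5p - 6, q + 1}.

These coincide, so the ideals are equal.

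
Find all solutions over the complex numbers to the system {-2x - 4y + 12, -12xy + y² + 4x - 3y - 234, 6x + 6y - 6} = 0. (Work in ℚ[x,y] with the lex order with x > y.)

{(-4, 5)}

Compute a lex Gröbner basis by Buchberger's algorithm.
f_1 = -2x - 4y + 12, LT = x.
f_2 = -12xy + 4x + y² - 3y - 234, LT = xy.
f_3 = 6x + 6y - 6, LT = x.

S(f_1,f_2): lcm = xy. S = ⅓x + 25/12y² - 25/4y - 39/2.
  leading term x: subtract (-⅙)·f_1 from ⅓x + 25/12y² - 25/4y - 39/2 → 25/12y² - 83/12y - 35/2
  leading term y²: no divisor's leading term divides it; move 25/12y² to the remainder.
  leading term y: no divisor's leading term divides it; move -83/12y to the remainder.
  leading term 1: no divisor's leading term divides it; move -35/2 to the remainder.
  remainder 25/12y² - 83/12y - 35/2 ≠ 0; add h_4 = 25/12y² - 83/12y - 35/2 to the basis.

S(f_1,f_3): lcm = x. S = y - 5.
  leading term y: no divisor's leading term divides it; move y to the remainder.
  leading term 1: no divisor's leading term divides it; move -5 to the remainder.
  remainder y - 5 ≠ 0; add h_5 = y - 5 to the basis.

S(f_2,f_3): lcm = xy. S = -⅓x - 13/12y² + 5/4y + 39/2.
  leading term x: subtract (⅙)·f_1 from -⅓x - 13/12y² + 5/4y + 39/2 → -13/12y² + 23/12y + 35/2
  leading term y²: subtract (-13/25)·h_4 from -13/12y² + 23/12y + 35/2 → -42/25y + 42/5
  leading term y: subtract (-42/25)·h_5 from -42/25y + 42/5 → 0
  remainder 0.

S(f_1,h_4): leading monomials are coprime, so the S-polynomial reduces to 0 (Buchberger's first criterion).
S(f_2,h_4): lcm = xy². S = 224/75xy + 42/5x - 1/12y³ + ¼y² + 39/2y.
  leading term xy: subtract (-112/75y)·f_1 from 224/75xy + 42/5x - 1/12y³ + ¼y² + 39/2y → 42/5x - 1/12y³ - 1717/300y² + 1871/50y
  leading term x: subtract (-21/5)·f_1 from 42/5x - 1/12y³ - 1717/300y² + 1871/50y → -1/12y³ - 1717/300y² + 1031/50y + 252/5
  leading term y³: subtract (-1/25y)·h_4 from -1/12y³ - 1717/300y² + 1031/50y + 252/5 → -6y² + 498/25y + 252/5
  leading term y²: subtract (-72/25)·h_4 from -6y² + 498/25y + 252/5 → 0
  remainder 0.

S(f_3,h_4): leading monomials are coprime, so the S-polynomial reduces to 0 (Buchberger's first criterion).
S(f_1,h_5): leading monomials are coprime, so the S-polynomial reduces to 0 (Buchberger's first criterion).
S(f_2,h_5): lcm = xy. S = 14/3x - 1/12y² + ¼y + 39/2.
  leading term x: subtract (-7/3)·f_1 from 14/3x - 1/12y² + ¼y + 39/2 → -1/12y² - 109/12y + 95/2
  leading term y²: subtract (-1/25)·h_4 from -1/12y² - 109/12y + 95/2 → -234/25y + 234/5
  leading term y: subtract (-234/25)·h_5 from -234/25y + 234/5 → 0
  remainder 0.

S(f_3,h_5): leading monomials are coprime, so the S-polynomial reduces to 0 (Buchberger's first criterion).
S(h_4,h_5): lcm = y². S = 42/25y - 42/5.
  leading term y: subtract (42/25)·h_5 from 42/25y - 42/5 → 0
  remainder 0.

Every S-polynomial of the final basis reduces to 0, so we have a Gröbner basis.
Inter-reduce: drop elements whose leading term is divisible by another's, tail-reduce, and make monic.
Reduced Gröbner basis: {x + 4, y - 5}.

From the last basis element, y - 5 = 0, so y takes values in {5}. Each choice, substituted upward through the basis, yields the corresponding point(s) of the solution set.
  y = 5: the earlier basis element becomes x + 4 = 0, giving x = -4 — point (-4, 5).
Each listed point satisfies every original equation (direct substitution).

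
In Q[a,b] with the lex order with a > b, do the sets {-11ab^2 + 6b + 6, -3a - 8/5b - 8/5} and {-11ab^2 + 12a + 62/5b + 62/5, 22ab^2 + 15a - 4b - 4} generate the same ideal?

Since reduced Gröbner bases are canonical representatives of ideals under a given ordering, it suffices to compute and compare them.
Buchberger on the first generating set:
f_1 = -11ab^2 + 6b + 6, LT = ab^2.
f_2 = -3a - 8/5b - 8/5, LT = a.

S(f_1,f_2): lcm = ab^2. S = -8/15b^3 - 8/15b^2 - 6/11b - 6/11.
  leading term b^3: no divisor's leading term divides it; move -8/15b^3 to the remainder.
  leading term b^2: no divisor's leading term divides it; move -8/15b^2 to the remainder.
  leading term b: no divisor's leading term divides it; move -6/11b to the remainder.
  leading term 1: no divisor's leading term divides it; move -6/11 to the remainder.
  remainder -8/15b^3 - 8/15b^2 - 6/11b - 6/11 ≠ 0; add g_3 = -8/15b^3 - 8/15b^2 - 6/11b - 6/11 to the basis.

The other S-polynomials (S(f_1,g_3), S(f_2,g_3)) all reduce to 0 modulo the current basis, so we have a Gröbner basis.
Inter-reduce: drop elements whose leading term is divisible by another's, tail-reduce, and make monic.
Reduced Gröbner basis: {a + 8/15b + 8/15, b^3 + b^2 + 45/44b + 45/44}.

Buchberger on the second generating set:
h_1 = -11ab^2 + 12a + 62/5b + 62/5, LT = ab^2.
h_2 = 22ab^2 + 15a - 4b - 4, LT = ab^2.

S(h_1,h_2): lcm = ab^2. S = -39/22a - 52/55b - 52/55.
  leading term a: no divisor's leading term divides it; move -39/22a to the remainder.
  leading term b: no divisor's leading term divides it; move -52/55b to the remainder.
  leading term 1: no divisor's leading term divides it; move -52/55 to the remainder.
  remainder -39/22a - 52/55b - 52/55 ≠ 0; add k_3 = -39/22a - 52/55b - 52/55 to the basis.

S(h_1,k_3): lcm = ab^2. S = -12/11a - 8/15b^3 - 8/15b^2 - 62/55b - 62/55.
  leading term a: subtract (8/13)·k_3 from -12/11a - 8/15b^3 - 8/15b^2 - 62/55b - 62/55 → -8/15b^3 - 8/15b^2 - 6/11b - 6/11
  leading term b^3: no divisor's leading term divides it; move -8/15b^3 to the remainder.
  leading term b^2: no divisor's leading term divides it; move -8/15b^2 to the remainder.
  leading term b: no divisor's leading term divides it; move -6/11b to the remainder.
  leading term 1: no divisor's leading term divides it; move -6/11 to the remainder.
  remainder -8/15b^3 - 8/15b^2 - 6/11b - 6/11 ≠ 0; add k_4 = -8/15b^3 - 8/15b^2 - 6/11b - 6/11 to the basis.

The other S-polynomials (S(h_2,k_3), S(h_1,k_4), S(h_2,k_4), S(k_3,k_4)) all reduce to 0 modulo the current basis, so we have a Gröbner basis.
Inter-reduce: drop elements whose leading term is divisible by another's, tail-reduce, and make monic.
Reduced Gröbner basis: {a + 8/15b + 8/15, b^3 + b^2 + 45/44b + 45/44}.

These coincide, so the ideals are equal.

Yes, the ideals are equal.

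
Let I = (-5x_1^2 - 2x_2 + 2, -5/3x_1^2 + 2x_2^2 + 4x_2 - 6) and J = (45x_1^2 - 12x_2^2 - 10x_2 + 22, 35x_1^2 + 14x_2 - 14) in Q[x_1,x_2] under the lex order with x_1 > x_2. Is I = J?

Yes, the ideals are equal.

Equality of ideals is decidable: compute both reduced Gröbner bases (unique for the ordering) and check whether they agree.
Buchberger on the first generating set:
f_1 = -5x_1^2 - 2x_2 + 2, LT = x_1^2.
f_2 = -5/3x_1^2 + 2x_2^2 + 4x_2 - 6, LT = x_1^2.

S(f_1,f_2): lcm = x_1^2. S = 6/5x_2^2 + 14/5x_2 - 4.
  leading term x_2^2: no divisor's leading term divides it; move 6/5x_2^2 to the remainder.
  leading term x_2: no divisor's leading term divides it; move 14/5x_2 to the remainder.
  leading term 1: no divisor's leading term divides it; move -4 to the remainder.
  remainder 6/5x_2^2 + 14/5x_2 - 4 ≠ 0; add g_3 = 6/5x_2^2 + 14/5x_2 - 4 to the basis.

The other S-polynomials (S(f_1,g_3), S(f_2,g_3)) all reduce to 0 modulo the current basis, so we have a Gröbner basis.
Inter-reduce: drop elements whose leading term is divisible by another's, tail-reduce, and make monic.
Reduced Gröbner basis: {x_1^2 + 2/5x_2 - 2/5, x_2^2 + 7/3x_2 - 10/3}.

Buchberger on the second generating set:
h_1 = 45x_1^2 - 12x_2^2 - 10x_2 + 22, LT = x_1^2.
h_2 = 35x_1^2 + 14x_2 - 14, LT = x_1^2.

S(h_1,h_2): lcm = x_1^2. S = -4/15x_2^2 - 28/45x_2 + 8/9.
  leading term x_2^2: no divisor's leading term divides it; move -4/15x_2^2 to the remainder.
  leading term x_2: no divisor's leading term divides it; move -28/45x_2 to the remainder.
  leading term 1: no divisor's leading term divides it; move 8/9 to the remainder.
  remainder -4/15x_2^2 - 28/45x_2 + 8/9 ≠ 0; add k_3 = -4/15x_2^2 - 28/45x_2 + 8/9 to the basis.

The other S-polynomials (S(h_1,k_3), S(h_2,k_3)) all reduce to 0 modulo the current basis, so we have a Gröbner basis.
Inter-reduce: drop elements whose leading term is divisible by another's, tail-reduce, and make monic.
Reduced Gröbner basis: {x_1^2 + 2/5x_2 - 2/5, x_2^2 + 7/3x_2 - 10/3}.

The two bases agree; hence the ideals are identical.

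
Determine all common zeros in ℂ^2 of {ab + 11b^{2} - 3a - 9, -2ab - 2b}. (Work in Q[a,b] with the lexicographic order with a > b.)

Compute a lex Gröbner basis by Buchberger's algorithm.
f_1 = ab - 3a + 11b^{2} - 9, LT = ab.
f_2 = -2ab - 2b, LT = ab.

S(f_1,f_2): lcm = ab. S = -3a + 11b^{2} - b - 9.
  leading term a: no divisor's leading term divides it; move -3a to the remainder.
  leading term b^{2}: no divisor's leading term divides it; move 11b^{2} to the remainder.
  leading term b: no divisor's leading term divides it; move -b to the remainder.
  leading term 1: no divisor's leading term divides it; move -9 to the remainder.
  remainder -3a + 11b^{2} - b - 9 ≠ 0; add h_3 = -3a + 11b^{2} - b - 9 to the basis.

S(f_1,h_3): lcm = ab. S = -3a + \tfrac{11}{3}b^{3} + \tfrac{32}{3}b^{2} - 3b - 9.
  leading term a: subtract (1)·h_3 from -3a + \tfrac{11}{3}b^{3} + \tfrac{32}{3}b^{2} - 3b - 9 → \tfrac{11}{3}b^{3} - \tfrac{1}{3}b^{2} - 2b
  leading term b^{3}: no divisor's leading term divides it; move \tfrac{11}{3}b^{3} to the remainder.
  leading term b^{2}: no divisor's leading term divides it; move -\tfrac{1}{3}b^{2} to the remainder.
  leading term b: no divisor's leading term divides it; move -2b to the remainder.
  remainder \tfrac{11}{3}b^{3} - \tfrac{1}{3}b^{2} - 2b ≠ 0; add h_4 = \tfrac{11}{3}b^{3} - \tfrac{1}{3}b^{2} - 2b to the basis.

S(f_2,h_3): lcm = ab. S = \tfrac{11}{3}b^{3} - \tfrac{1}{3}b^{2} - 2b.
  leading term b^{3}: subtract (1)·h_4 from \tfrac{11}{3}b^{3} - \tfrac{1}{3}b^{2} - 2b → 0
  remainder 0.

S(f_1,h_4): lcm = ab^{3}. S = -\tfrac{32}{11}ab^{2} + \tfrac{6}{11}ab + 11b^{4} - 9b^{2}.
  leading term ab^{2}: subtract (-\tfrac{32}{11}b)·f_1 from -\tfrac{32}{11}ab^{2} + \tfrac{6}{11}ab + 11b^{4} - 9b^{2} → -\tfrac{90}{11}ab + 11b^{4} + 32b^{3} - 9b^{2} - \tfrac{288}{11}b
  leading term ab: subtract (-\tfrac{90}{11})·f_1 from -\tfrac{90}{11}ab + 11b^{4} + 32b^{3} - 9b^{2} - \tfrac{288}{11}b → -\tfrac{270}{11}a + 11b^{4} + 32b^{3} + 81b^{2} - \tfrac{288}{11}b - \tfrac{810}{11}
  leading term a: subtract (\tfrac{90}{11})·h_3 from -\tfrac{270}{11}a + 11b^{4} + 32b^{3} + 81b^{2} - \tfrac{288}{11}b - \tfrac{810}{11} → 11b^{4} + 32b^{3} - 9b^{2} - 18b
  leading term b^{4}: subtract (3b)·h_4 from 11b^{4} + 32b^{3} - 9b^{2} - 18b → 33b^{3} - 3b^{2} - 18b
  leading term b^{3}: subtract (9)·h_4 from 33b^{3} - 3b^{2} - 18b → 0
  remainder 0.

S(f_2,h_4): lcm = ab^{3}. S = \tfrac{1}{11}ab^{2} + \tfrac{6}{11}ab + b^{3}.
  leading term ab^{2}: subtract (\tfrac{1}{11}b)·f_1 from \tfrac{1}{11}ab^{2} + \tfrac{6}{11}ab + b^{3} → \tfrac{9}{11}ab + \tfrac{9}{11}b
  leading term ab: subtract (\tfrac{9}{11})·f_1 from \tfrac{9}{11}ab + \tfrac{9}{11}b → \tfrac{27}{11}a - 9b^{2} + \tfrac{9}{11}b + \tfrac{81}{11}
  leading term a: subtract (-\tfrac{9}{11})·h_3 from \tfrac{27}{11}a - 9b^{2} + \tfrac{9}{11}b + \tfrac{81}{11} → 0
  remainder 0.

S(h_3,h_4): leading monomials are coprime, so the S-polynomial reduces to 0 (Buchberger's first criterion).
Every S-polynomial of the final basis reduces to 0, so we have a Gröbner basis.
Inter-reduce: drop elements whose leading term is divisible by another's, tail-reduce, and make monic.
Reduced Gröbner basis: {a - \tfrac{11}{3}b^{2} + \tfrac{1}{3}b + 3, b^{3} - \tfrac{1}{11}b^{2} - \tfrac{6}{11}b}.

Elimination: the polynomial b^{3} - \tfrac{1}{11}b^{2} - \tfrac{6}{11}b lies in the elimination ideal for b, so b ∈ {0, 1/22 - sqrt(265)/22, 1/22 + sqrt(265)/22}. For each such b, the remaining basis elements (now univariate) give the rest of the solution.
  b = 0: the earlier basis element becomes a + 3 = 0, giving a = -3 — point (-3, 0).
  b = 1/22 - sqrt(265)/22: the earlier basis element becomes a + 1 = 0, giving a = -1 — point (-1, 1/22 - sqrt(265)/22).
  b = 1/22 + sqrt(265)/22: the earlier basis element becomes a + 1 = 0, giving a = -1 — point (-1, 1/22 + sqrt(265)/22).
Check: every point annihilates each of the original generators.

{(-3, 0), (-1, 1/22 - sqrt(265)/22), (-1, 1/22 + sqrt(265)/22)}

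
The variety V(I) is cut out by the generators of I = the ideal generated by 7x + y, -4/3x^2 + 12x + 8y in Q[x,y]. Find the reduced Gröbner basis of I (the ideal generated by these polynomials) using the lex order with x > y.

G = {x + 1/7y, y^2 - 231y}

f_1 = 7x + y, LT = x.
f_2 = -4/3x^2 + 12x + 8y, LT = x^2.

S(f_1,f_2): lcm = x^2. S = 1/7xy + 9x + 6y.
  leading term xy: subtract (1/49y)·f_1 from 1/7xy + 9x + 6y → 9x - 1/49y^2 + 6y
  leading term x: subtract (9/7)·f_1 from 9x - 1/49y^2 + 6y → -1/49y^2 + 33/7y
  leading term y^2: no divisor's leading term divides it; move -1/49y^2 to the remainder.
  leading term y: no divisor's leading term divides it; move 33/7y to the remainder.
  remainder -1/49y^2 + 33/7y ≠ 0; add g_3 = -1/49y^2 + 33/7y to the basis.

S(f_1,g_3): leading monomials are coprime, so the S-polynomial reduces to 0 (Buchberger's first criterion).
S(f_2,g_3): leading monomials are coprime, so the S-polynomial reduces to 0 (Buchberger's first criterion).
Every S-polynomial of the final basis reduces to 0, so we have a Gröbner basis.
Inter-reduce: drop elements whose leading term is divisible by another's, tail-reduce, and make monic.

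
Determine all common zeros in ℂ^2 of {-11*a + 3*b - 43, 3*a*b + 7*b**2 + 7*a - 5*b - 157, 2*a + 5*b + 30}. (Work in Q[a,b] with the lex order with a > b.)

{(-5, -4)}

Compute a lex Gröbner basis by Buchberger's algorithm.
f_1 = -11*a + 3*b - 43, LT = a.
f_2 = 3*a*b + 7*a + 7*b**2 - 5*b - 157, LT = a*b.
f_3 = 2*a + 5*b + 30, LT = a.

S(f_1,f_2): lcm = a*b. S = -7/3*a - 86/33*b**2 + 184/33*b + 157/3.
  leading term a: subtract (7/33)·f_1 from -7/3*a - 86/33*b**2 + 184/33*b + 157/3 → -86/33*b**2 + 163/33*b + 676/11
  leading term b**2: no divisor's leading term divides it; move -86/33*b**2 to the remainder.
  leading term b: no divisor's leading term divides it; move 163/33*b to the remainder.
  leading term 1: no divisor's leading term divides it; move 676/11 to the remainder.
  remainder -86/33*b**2 + 163/33*b + 676/11 ≠ 0; add h_4 = -86/33*b**2 + 163/33*b + 676/11 to the basis.

S(f_1,f_3): lcm = a. S = -61/22*b - 122/11.
  leading term b: no divisor's leading term divides it; move -61/22*b to the remainder.
  leading term 1: no divisor's leading term divides it; move -122/11 to the remainder.
  remainder -61/22*b - 122/11 ≠ 0; add h_5 = -61/22*b - 122/11 to the basis.

The other S-polynomials (S(f_2,f_3), S(f_1,h_4), S(f_2,h_4), S(f_3,h_4), S(f_1,h_5), S(f_2,h_5), S(f_3,h_5), S(h_4,h_5)) all reduce to 0 modulo the current basis, so we have a Gröbner basis.
Inter-reduce: drop elements whose leading term is divisible by another's, tail-reduce, and make monic.
Reduced Gröbner basis: {a + 5, b + 4}.

The lex basis is triangular: the last element involves only b. Solving b + 4 = 0 gives b ∈ {-4}; substituting each value into the earlier elements determines the remaining variables.
  b = -4: the earlier basis element becomes a + 5 = 0, giving a = -5 — point (-5, -4).
Each listed point satisfies every original equation (direct substitution).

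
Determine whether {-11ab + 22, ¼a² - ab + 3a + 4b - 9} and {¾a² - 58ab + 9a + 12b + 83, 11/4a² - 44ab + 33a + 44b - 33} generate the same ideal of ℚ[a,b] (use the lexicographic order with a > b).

Since reduced Gröbner bases are canonical representatives of ideals under a given ordering, it suffices to compute and compare them.
Buchberger on the first generating set:
f_1 = -11ab + 22, LT = ab.
f_2 = ¼a² - ab + 3a + 4b - 9, LT = a².

S(f_1,f_2): lcm = a²b. S = 4ab² - 12ab - 2a - 16b² + 36b.
  leading term ab²: subtract (-4/11b)·f_1 from 4ab² - 12ab - 2a - 16b² + 36b → -12ab - 2a - 16b² + 44b
  leading term ab: subtract (12/11)·f_1 from -12ab - 2a - 16b² + 44b → -2a - 16b² + 44b - 24
  leading term a: no divisor's leading term divides it; move -2a to the remainder.
  leading term b²: no divisor's leading term divides it; move -16b² to the remainder.
  leading term b: no divisor's leading term divides it; move 44b to the remainder.
  leading term 1: no divisor's leading term divides it; move -24 to the remainder.
  remainder -2a - 16b² + 44b - 24 ≠ 0; add g_3 = -2a - 16b² + 44b - 24 to the basis.

S(f_1,g_3): lcm = ab. S = -8b³ + 22b² - 12b - 2.
  leading term b³: no divisor's leading term divides it; move -8b³ to the remainder.
  leading term b²: no divisor's leading term divides it; move 22b² to the remainder.
  leading term b: no divisor's leading term divides it; move -12b to the remainder.
  leading term 1: no divisor's leading term divides it; move -2 to the remainder.
  remainder -8b³ + 22b² - 12b - 2 ≠ 0; add g_4 = -8b³ + 22b² - 12b - 2 to the basis.

The other S-polynomials (S(f_2,g_3), S(f_1,g_4), S(f_2,g_4), S(g_3,g_4)) all reduce to 0 modulo the current basis, so we have a Gröbner basis.
Inter-reduce: drop elements whose leading term is divisible by another's, tail-reduce, and make monic.
Reduced Gröbner basis: {a + 8b² - 22b + 12, b³ - 11/4b² + 3/2b + ¼}.

Buchberger on the second generating set:
h_1 = ¾a² - 58ab + 9a + 12b + 83, LT = a².
h_2 = 11/4a² - 44ab + 33a + 44b - 33, LT = a².

S(h_1,h_2): lcm = a². S = -184/3ab + 368/3.
  leading term ab: no divisor's leading term divides it; move -184/3ab to the remainder.
  leading term 1: no divisor's leading term divides it; move 368/3 to the remainder.
  remainder -184/3ab + 368/3 ≠ 0; add k_3 = -184/3ab + 368/3 to the basis.

S(h_1,k_3): lcm = a²b. S = -232/3ab² + 12ab + 2a + 16b² + 332/3b.
  leading term ab²: subtract (29/23b)·k_3 from -232/3ab² + 12ab + 2a + 16b² + 332/3b → 12ab + 2a + 16b² - 44b
  leading term ab: subtract (-9/46)·k_3 from 12ab + 2a + 16b² - 44b → 2a + 16b² - 44b + 24
  leading term a: no divisor's leading term divides it; move 2a to the remainder.
  leading term b²: no divisor's leading term divides it; move 16b² to the remainder.
  leading term b: no divisor's leading term divides it; move -44b to the remainder.
  leading term 1: no divisor's leading term divides it; move 24 to the remainder.
  remainder 2a + 16b² - 44b + 24 ≠ 0; add k_4 = 2a + 16b² - 44b + 24 to the basis.

S(k_3,k_4): lcm = ab. S = -8b³ + 22b² - 12b - 2.
  leading term b³: no divisor's leading term divides it; move -8b³ to the remainder.
  leading term b²: no divisor's leading term divides it; move 22b² to the remainder.
  leading term b: no divisor's leading term divides it; move -12b to the remainder.
  leading term 1: no divisor's leading term divides it; move -2 to the remainder.
  remainder -8b³ + 22b² - 12b - 2 ≠ 0; add k_5 = -8b³ + 22b² - 12b - 2 to the basis.

The other S-polynomials (S(h_2,k_3), S(h_1,k_4), S(h_2,k_4), S(h_1,k_5), S(h_2,k_5), S(k_3,k_5), S(k_4,k_5)) all reduce to 0 modulo the current basis, so we have a Gröbner basis.
Inter-reduce: drop elements whose leading term is divisible by another's, tail-reduce, and make monic.
Reduced Gröbner basis: {a + 8b² - 22b + 12, b³ - 11/4b² + 3/2b + ¼}.

Same reduced basis, so the two generating sets span the same ideal.
The same test decides containment: I ⊆ J iff every generator of I reduces to 0 modulo a Gröbner basis of J.

Yes, the ideals are equal.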